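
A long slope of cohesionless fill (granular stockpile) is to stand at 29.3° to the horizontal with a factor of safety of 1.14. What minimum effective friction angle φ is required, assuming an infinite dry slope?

FS = tanφ/tanβ ⇒ tanφ = FS · tanβ = 1.14 · tan29.3° = 0.6397
φ = arctan(0.6397) = 32.61°

φ = 32.6°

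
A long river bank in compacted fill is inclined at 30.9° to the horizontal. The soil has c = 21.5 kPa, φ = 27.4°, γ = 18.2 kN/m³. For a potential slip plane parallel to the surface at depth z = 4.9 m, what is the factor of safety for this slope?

For an infinite slope with a slip plane parallel to the surface (no pore pressure): FS = [c + γz cos²β tanφ] / [γz sinβ cosβ].
γz = 18.2·4.9 = 89.18 kN/m²
Numerator = 21.5 + 89.18·cos²30.9°·tan27.4° = 21.5 + 89.18·0.7363·0.5184 = 55.535 kPa
Denominator = 89.18·sin30.9°·cos30.9° = 89.18·0.5135·0.8581 = 39.297 kPa
FS = 55.535 / 39.297 = 1.413

FS = 1.41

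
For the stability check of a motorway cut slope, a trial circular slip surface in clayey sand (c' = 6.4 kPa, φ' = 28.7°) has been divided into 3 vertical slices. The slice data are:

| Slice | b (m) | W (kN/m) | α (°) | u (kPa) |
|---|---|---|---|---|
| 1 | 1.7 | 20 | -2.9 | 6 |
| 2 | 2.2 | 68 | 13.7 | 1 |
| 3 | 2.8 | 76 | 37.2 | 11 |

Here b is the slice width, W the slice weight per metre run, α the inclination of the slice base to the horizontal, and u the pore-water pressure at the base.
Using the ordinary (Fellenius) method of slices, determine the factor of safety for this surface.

Ordinary method of slices: FS = Σ[c'·Δl_i + (W_i cosα_i − u_i·Δl_i)·tanφ'] / Σ W_i sinα_i, with Δl_i = b_i / cosα_i.
Slice 1: Δl = 1.7/cos(-2.9°) = 1.702 m; N'_1 = 20·cos(-2.9°) − 6·1.702 = 9.8; c'Δl = 10.89; W sinα = -1.0
Slice 2: Δl = 2.2/cos13.7° = 2.264 m; N'_2 = 68·cos13.7° − 1·2.264 = 63.8; c'Δl = 14.49; W sinα = 16.1
Slice 3: Δl = 2.8/cos37.2° = 3.515 m; N'_3 = 76·cos37.2° − 11·3.515 = 21.9; c'Δl = 22.50; W sinα = 45.9
Σc'Δl = 47.9 kN/m; ΣN' = 95.4 kN/m; ΣW sinα = 61.0 kN/m
Resisting = 47.9 + 95.4·tan28.7° = 47.9 + 52.2 = 100.1 kN/m
FS = 100.1 / 61.0 = 1.640

FS = 1.64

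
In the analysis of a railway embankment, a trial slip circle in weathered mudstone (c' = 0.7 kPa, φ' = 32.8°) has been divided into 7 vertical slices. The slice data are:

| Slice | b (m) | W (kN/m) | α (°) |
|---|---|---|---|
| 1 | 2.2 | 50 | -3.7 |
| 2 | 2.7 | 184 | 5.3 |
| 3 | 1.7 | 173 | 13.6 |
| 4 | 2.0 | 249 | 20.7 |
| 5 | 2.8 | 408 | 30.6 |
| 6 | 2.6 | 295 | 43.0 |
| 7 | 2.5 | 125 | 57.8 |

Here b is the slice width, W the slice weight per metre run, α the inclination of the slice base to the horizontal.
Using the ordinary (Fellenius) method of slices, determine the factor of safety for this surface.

FS = 1.26

Ordinary method of slices: FS = Σ[c'·Δl_i + (W_i cosα_i)·tanφ'] / Σ W_i sinα_i, with Δl_i = b_i / cosα_i.
Slice 1: Δl = 2.2/cos(-3.7°) = 2.205 m; N'_1 = 50·cos(-3.7°) = 49.9; c'Δl = 1.54; W sinα = -3.2
Slice 2: Δl = 2.7/cos5.3° = 2.712 m; N'_2 = 184·cos5.3° = 183.2; c'Δl = 1.90; W sinα = 17.0
Slice 3: Δl = 1.7/cos13.6° = 1.749 m; N'_3 = 173·cos13.6° = 168.1; c'Δl = 1.22; W sinα = 40.7
Slice 4: Δl = 2.0/cos20.7° = 2.138 m; N'_4 = 249·cos20.7° = 232.9; c'Δl = 1.50; W sinα = 88.0
Slice 5: Δl = 2.8/cos30.6° = 3.253 m; N'_5 = 408·cos30.6° = 351.2; c'Δl = 2.28; W sinα = 207.7
Slice 6: Δl = 2.6/cos43.0° = 3.555 m; N'_6 = 295·cos43.0° = 215.7; c'Δl = 2.49; W sinα = 201.2
Slice 7: Δl = 2.5/cos57.8° = 4.692 m; N'_7 = 125·cos57.8° = 66.6; c'Δl = 3.28; W sinα = 105.8
Σc'Δl = 14.2 kN/m; ΣN' = 1267.7 kN/m; ΣW sinα = 657.1 kN/m
Resisting = 14.2 + 1267.7·tan32.8° = 14.2 + 817.0 = 831.2 kN/m
FS = 831.2 / 657.1 = 1.265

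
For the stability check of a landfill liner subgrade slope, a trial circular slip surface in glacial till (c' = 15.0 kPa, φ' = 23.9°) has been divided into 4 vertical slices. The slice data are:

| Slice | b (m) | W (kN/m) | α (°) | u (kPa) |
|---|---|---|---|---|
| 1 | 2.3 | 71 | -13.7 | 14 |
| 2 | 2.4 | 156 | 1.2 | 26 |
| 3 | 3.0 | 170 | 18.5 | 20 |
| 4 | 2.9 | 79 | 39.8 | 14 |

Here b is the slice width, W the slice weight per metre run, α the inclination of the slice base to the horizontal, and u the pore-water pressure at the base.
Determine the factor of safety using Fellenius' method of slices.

FS = 3.08

Ordinary method of slices: FS = Σ[c'·Δl_i + (W_i cosα_i − u_i·Δl_i)·tanφ'] / Σ W_i sinα_i, with Δl_i = b_i / cosα_i.
Slice 1: Δl = 2.3/cos(-13.7°) = 2.367 m; N'_1 = 71·cos(-13.7°) − 14·2.367 = 35.8; c'Δl = 35.51; W sinα = -16.8
Slice 2: Δl = 2.4/cos1.2° = 2.401 m; N'_2 = 156·cos1.2° − 26·2.401 = 93.6; c'Δl = 36.01; W sinα = 3.3
Slice 3: Δl = 3.0/cos18.5° = 3.163 m; N'_3 = 170·cos18.5° − 20·3.163 = 97.9; c'Δl = 47.45; W sinα = 53.9
Slice 4: Δl = 2.9/cos39.8° = 3.775 m; N'_4 = 79·cos39.8° − 14·3.775 = 7.8; c'Δl = 56.62; W sinα = 50.6
Σc'Δl = 175.6 kN/m; ΣN' = 235.2 kN/m; ΣW sinα = 91.0 kN/m
Resisting = 175.6 + 235.2·tan23.9° = 175.6 + 104.2 = 279.8 kN/m
FS = 279.8 / 91.0 = 3.076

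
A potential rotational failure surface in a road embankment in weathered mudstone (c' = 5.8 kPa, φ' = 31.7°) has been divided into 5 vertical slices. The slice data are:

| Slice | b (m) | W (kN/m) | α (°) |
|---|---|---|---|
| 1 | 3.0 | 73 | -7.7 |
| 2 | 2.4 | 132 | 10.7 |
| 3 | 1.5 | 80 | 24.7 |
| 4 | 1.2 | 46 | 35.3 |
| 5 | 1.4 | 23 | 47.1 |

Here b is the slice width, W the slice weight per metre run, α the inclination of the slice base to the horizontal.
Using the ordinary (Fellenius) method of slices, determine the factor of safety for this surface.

FS = 2.89

Ordinary method of slices: FS = Σ[c'·Δl_i + (W_i cosα_i)·tanφ'] / Σ W_i sinα_i, with Δl_i = b_i / cosα_i.
Slice 1: Δl = 3.0/cos(-7.7°) = 3.027 m; N'_1 = 73·cos(-7.7°) = 72.3; c'Δl = 17.56; W sinα = -9.8
Slice 2: Δl = 2.4/cos10.7° = 2.442 m; N'_2 = 132·cos10.7° = 129.7; c'Δl = 14.17; W sinα = 24.5
Slice 3: Δl = 1.5/cos24.7° = 1.651 m; N'_3 = 80·cos24.7° = 72.7; c'Δl = 9.58; W sinα = 33.4
Slice 4: Δl = 1.2/cos35.3° = 1.470 m; N'_4 = 46·cos35.3° = 37.5; c'Δl = 8.53; W sinα = 26.6
Slice 5: Δl = 1.4/cos47.1° = 2.057 m; N'_5 = 23·cos47.1° = 15.7; c'Δl = 11.93; W sinα = 16.8
Σc'Δl = 61.8 kN/m; ΣN' = 327.9 kN/m; ΣW sinα = 91.6 kN/m
Resisting = 61.8 + 327.9·tan31.7° = 61.8 + 202.5 = 264.3 kN/m
FS = 264.3 / 91.6 = 2.886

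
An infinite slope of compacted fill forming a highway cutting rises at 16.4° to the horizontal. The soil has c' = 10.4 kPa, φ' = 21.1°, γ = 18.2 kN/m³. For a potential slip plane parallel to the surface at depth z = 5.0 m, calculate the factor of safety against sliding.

For an infinite slope with a slip plane parallel to the surface (no pore pressure): FS = [c' + γz cos²β tanφ'] / [γz sinβ cosβ].
γz = 18.2·5.0 = 91.00 kN/m²
Numerator = 10.4 + 91.00·cos²16.4°·tan21.1° = 10.4 + 91.00·0.9203·0.3859 = 42.715 kPa
Denominator = 91.00·sin16.4°·cos16.4° = 91.00·0.2823·0.9593 = 24.648 kPa
FS = 42.715 / 24.648 = 1.733

FS = 1.73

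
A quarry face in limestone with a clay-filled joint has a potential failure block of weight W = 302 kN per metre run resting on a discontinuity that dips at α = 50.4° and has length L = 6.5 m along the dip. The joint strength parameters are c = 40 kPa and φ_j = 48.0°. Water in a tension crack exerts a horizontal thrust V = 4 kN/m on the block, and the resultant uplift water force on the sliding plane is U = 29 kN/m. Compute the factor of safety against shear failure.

FS = 1.86

Resolving the block weight along and normal to the plane and applying the Mohr–Coulomb strength on the joint:
N' = W cosα − U − V sinα = 302·cos50.4° − 29 − 4·sin50.4° = 160.4 kN/m
Driving force T = W sinα + V cosα = 302·sin50.4° + 4·cos50.4° = 235.2 kN/m
Resisting force R = c·L + N'·tanφ_j = 40·6.5 + 160.4·tan48.0° = 260.0 + 178.2 = 438.2 kN/m
FS = R / T = 438.2 / 235.2 = 1.863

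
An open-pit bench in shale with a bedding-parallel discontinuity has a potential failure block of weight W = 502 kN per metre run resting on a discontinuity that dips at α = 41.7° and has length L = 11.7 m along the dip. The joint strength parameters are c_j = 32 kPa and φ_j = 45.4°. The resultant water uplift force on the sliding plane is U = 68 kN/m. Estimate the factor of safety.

FS = 2.05

Resolving the block weight along and normal to the plane and applying the Mohr–Coulomb strength on the joint:
N' = W cosα − U = 502·cos41.7° − 68 = 306.8 kN/m
Driving force T = W sinα = 502·sin41.7° = 333.9 kN/m
Resisting force R = c_j·L + N'·tanφ_j = 32·11.7 + 306.8·tan45.4° = 374.4 + 311.1 = 685.5 kN/m
FS = R / T = 685.5 / 333.9 = 2.053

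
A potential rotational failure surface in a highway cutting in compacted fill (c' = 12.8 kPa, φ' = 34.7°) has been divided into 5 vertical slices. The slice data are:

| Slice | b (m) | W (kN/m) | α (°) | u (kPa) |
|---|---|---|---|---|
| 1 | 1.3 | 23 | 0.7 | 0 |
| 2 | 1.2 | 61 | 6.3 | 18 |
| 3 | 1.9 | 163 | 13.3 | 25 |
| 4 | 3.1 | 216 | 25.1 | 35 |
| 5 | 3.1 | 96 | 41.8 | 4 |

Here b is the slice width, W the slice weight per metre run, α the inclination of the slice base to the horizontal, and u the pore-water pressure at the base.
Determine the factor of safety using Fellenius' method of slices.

Ordinary method of slices: FS = Σ[c'·Δl_i + (W_i cosα_i − u_i·Δl_i)·tanφ'] / Σ W_i sinα_i, with Δl_i = b_i / cosα_i.
Slice 1: Δl = 1.3/cos0.7° = 1.300 m; N'_1 = 23·cos0.7° − 0·1.300 = 23.0; c'Δl = 16.64; W sinα = 0.3
Slice 2: Δl = 1.2/cos6.3° = 1.207 m; N'_2 = 61·cos6.3° − 18·1.207 = 38.9; c'Δl = 15.45; W sinα = 6.7
Slice 3: Δl = 1.9/cos13.3° = 1.952 m; N'_3 = 163·cos13.3° − 25·1.952 = 109.8; c'Δl = 24.99; W sinα = 37.5
Slice 4: Δl = 3.1/cos25.1° = 3.423 m; N'_4 = 216·cos25.1° − 35·3.423 = 75.8; c'Δl = 43.82; W sinα = 91.6
Slice 5: Δl = 3.1/cos41.8° = 4.158 m; N'_5 = 96·cos41.8° − 4·4.158 = 54.9; c'Δl = 53.23; W sinα = 64.0
Σc'Δl = 154.1 kN/m; ΣN' = 302.4 kN/m; ΣW sinα = 200.1 kN/m
Resisting = 154.1 + 302.4·tan34.7° = 154.1 + 209.4 = 363.5 kN/m
FS = 363.5 / 200.1 = 1.817

FS = 1.82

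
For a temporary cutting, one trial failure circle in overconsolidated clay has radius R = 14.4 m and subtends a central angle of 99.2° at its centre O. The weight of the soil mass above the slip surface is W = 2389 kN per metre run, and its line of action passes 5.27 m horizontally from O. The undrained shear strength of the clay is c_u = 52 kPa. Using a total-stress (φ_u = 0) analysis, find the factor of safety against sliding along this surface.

FS = 1.48

Taking moments about the centre O, the resisting moment is provided by the undrained shear strength acting along the arc:
Arc length L_a = R·θ = 14.4·(99.2°·π/180) = 14.4·1.7314 = 24.93 m
M_R = c_u·L_a·R = 52·24.93·14.4 = 18668.8 kN·m/m
M_D = W·d = 2389·5.27 = 12590.0 kN·m/m
FS = M_R / M_D = 18668.8 / 12590.0 = 1.483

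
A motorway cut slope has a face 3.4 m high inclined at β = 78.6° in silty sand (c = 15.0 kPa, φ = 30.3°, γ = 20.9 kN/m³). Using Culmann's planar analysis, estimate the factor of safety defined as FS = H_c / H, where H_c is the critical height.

H_c = (4c/γ) · sinβ cosφ / [1 − cos(β − φ)]
    = (4·15.0/20.9) · sin78.6°·cos30.3° / [1 − cos48.3°]
    = 2.871 · 0.8464 / 0.3348 = 7.26 m
FS = H_c / H = 7.26 / 3.4 = 2.135

FS = 2.13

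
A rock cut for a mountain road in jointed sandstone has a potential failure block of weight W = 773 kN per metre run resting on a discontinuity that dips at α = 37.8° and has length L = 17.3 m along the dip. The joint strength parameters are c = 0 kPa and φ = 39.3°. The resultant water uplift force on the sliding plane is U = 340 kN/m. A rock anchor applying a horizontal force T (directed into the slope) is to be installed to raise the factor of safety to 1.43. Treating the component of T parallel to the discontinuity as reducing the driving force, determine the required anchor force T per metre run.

Resolving forces along and normal to the sliding plane, with the horizontal anchor force T adding T·sinα to the effective normal force and T·cosα acting up the plane against the driving force:
FS = [cL + (W cosα − U + T sinα) tanφ] / [W sinα − T cosα]
Without the anchor: N' = 270.8 kN/m, driving T_d = 473.8 kN/m, resisting R = 0·17.3 + 270.8·tan39.3° = 221.6 kN/m, FS = 0.47.
Setting FS = 1.43 and solving for T:
1.43·(473.8 − T cos37.8°) = 221.6 + T sin37.8°·tan39.3°
T·(sin37.8°·tan39.3° + 1.43·cos37.8°) = 1.43·473.8 − 221.6
T·(0.6129·0.8185 + 1.43·0.7902) = 677.5 − 221.6 = 455.9
T·1.6316 = 455.9
T = 279.4 kN/m

T = 279 kN/m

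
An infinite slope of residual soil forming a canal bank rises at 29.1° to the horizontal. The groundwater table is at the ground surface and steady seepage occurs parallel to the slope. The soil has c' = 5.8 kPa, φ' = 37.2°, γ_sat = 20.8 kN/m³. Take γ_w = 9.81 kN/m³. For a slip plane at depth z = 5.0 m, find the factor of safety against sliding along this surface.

FS = 0.85

With seepage parallel to the slope and the water table at the surface, the effective normal stress on the slip plane uses the buoyant unit weight γ' = γ_sat − γ_w while the driving shear stress uses γ_sat:
FS = [c' + γ' z cos²β tanφ'] / [γ_sat z sinβ cosβ]
γ' = 20.8 − 9.81 = 10.99 kN/m³
Numerator = 5.8 + 10.99·5.0·cos²29.1°·tan37.2° = 5.8 + 10.99·5.0·0.7635·0.7590 = 37.644 kPa
Denominator = 20.8·5.0·sin29.1°·cos29.1° = 20.8·5.0·0.4863·0.8738 = 44.194 kPa
FS = 37.644 / 44.194 = 0.852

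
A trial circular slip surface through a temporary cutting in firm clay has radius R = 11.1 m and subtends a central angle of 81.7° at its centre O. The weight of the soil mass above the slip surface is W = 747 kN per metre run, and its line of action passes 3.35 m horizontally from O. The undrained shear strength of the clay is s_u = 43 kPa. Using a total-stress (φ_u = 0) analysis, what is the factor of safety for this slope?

FS = 3.02

Taking moments about the centre O, the resisting moment is provided by the undrained shear strength acting along the arc:
Arc length L_a = R·θ = 11.1·(81.7°·π/180) = 11.1·1.4259 = 15.83 m
M_R = s_u·L_a·R = 43·15.83·11.1 = 7554.6 kN·m/m
M_D = W·d = 747·3.35 = 2502.5 kN·m/m
FS = M_R / M_D = 7554.6 / 2502.5 = 3.019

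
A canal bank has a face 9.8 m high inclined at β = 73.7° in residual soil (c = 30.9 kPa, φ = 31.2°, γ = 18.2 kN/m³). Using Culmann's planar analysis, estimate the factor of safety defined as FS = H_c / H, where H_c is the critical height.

FS = 2.17

H_c = (4c/γ) · sinβ cosφ / [1 − cos(β − φ)]
    = (4·30.9/18.2) · sin73.7°·cos31.2° / [1 − cos42.5°]
    = 6.791 · 0.8210 / 0.2627 = 21.22 m
FS = H_c / H = 21.22 / 9.8 = 2.165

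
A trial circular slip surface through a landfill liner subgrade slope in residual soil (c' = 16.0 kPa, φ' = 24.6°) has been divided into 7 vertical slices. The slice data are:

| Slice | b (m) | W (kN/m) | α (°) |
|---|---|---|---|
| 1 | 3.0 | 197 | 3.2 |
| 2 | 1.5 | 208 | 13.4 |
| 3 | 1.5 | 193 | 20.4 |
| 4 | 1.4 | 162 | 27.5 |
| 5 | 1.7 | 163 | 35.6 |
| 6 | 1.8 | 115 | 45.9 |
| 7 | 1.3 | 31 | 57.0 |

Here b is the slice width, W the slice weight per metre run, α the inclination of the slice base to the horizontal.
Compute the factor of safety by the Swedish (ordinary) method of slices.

FS = 1.66

Ordinary method of slices: FS = Σ[c'·Δl_i + (W_i cosα_i)·tanφ'] / Σ W_i sinα_i, with Δl_i = b_i / cosα_i.
Slice 1: Δl = 3.0/cos3.2° = 3.005 m; N'_1 = 197·cos3.2° = 196.7; c'Δl = 48.07; W sinα = 11.0
Slice 2: Δl = 1.5/cos13.4° = 1.542 m; N'_2 = 208·cos13.4° = 202.3; c'Δl = 24.67; W sinα = 48.2
Slice 3: Δl = 1.5/cos20.4° = 1.600 m; N'_3 = 193·cos20.4° = 180.9; c'Δl = 25.61; W sinα = 67.3
Slice 4: Δl = 1.4/cos27.5° = 1.578 m; N'_4 = 162·cos27.5° = 143.7; c'Δl = 25.25; W sinα = 74.8
Slice 5: Δl = 1.7/cos35.6° = 2.091 m; N'_5 = 163·cos35.6° = 132.5; c'Δl = 33.45; W sinα = 94.9
Slice 6: Δl = 1.8/cos45.9° = 2.587 m; N'_6 = 115·cos45.9° = 80.0; c'Δl = 41.38; W sinα = 82.6
Slice 7: Δl = 1.3/cos57.0° = 2.387 m; N'_7 = 31·cos57.0° = 16.9; c'Δl = 38.19; W sinα = 26.0
Σc'Δl = 236.6 kN/m; ΣN' = 953.1 kN/m; ΣW sinα = 404.7 kN/m
Resisting = 236.6 + 953.1·tan24.6° = 236.6 + 436.3 = 673.0 kN/m
FS = 673.0 / 404.7 = 1.663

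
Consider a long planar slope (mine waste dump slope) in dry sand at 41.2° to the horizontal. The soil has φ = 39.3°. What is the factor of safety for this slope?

FS = 0.93

For a dry cohesionless infinite slope the factor of safety is FS = tanφ / tanβ.
FS = tan39.3° / tan41.2° = 0.8185 / 0.8754 = 0.935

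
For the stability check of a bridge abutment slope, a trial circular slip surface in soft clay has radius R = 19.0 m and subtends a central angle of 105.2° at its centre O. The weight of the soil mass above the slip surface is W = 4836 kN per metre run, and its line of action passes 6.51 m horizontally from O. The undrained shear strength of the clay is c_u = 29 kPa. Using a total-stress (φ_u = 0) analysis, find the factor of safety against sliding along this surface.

Taking moments about the centre O, the resisting moment is provided by the undrained shear strength acting along the arc:
Arc length L_a = R·θ = 19.0·(105.2°·π/180) = 19.0·1.8361 = 34.89 m
M_R = c_u·L_a·R = 29·34.89·19.0 = 19222.0 kN·m/m
M_D = W·d = 4836·6.51 = 31482.4 kN·m/m
FS = M_R / M_D = 19222.0 / 31482.4 = 0.611

FS = 0.61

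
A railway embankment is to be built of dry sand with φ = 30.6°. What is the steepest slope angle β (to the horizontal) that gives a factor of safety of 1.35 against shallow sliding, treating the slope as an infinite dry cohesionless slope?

β = 23.7°

For an infinite dry cohesionless slope FS = tanφ/tanβ, so tanβ = tanφ / FS.
tanβ = tan30.6° / 1.35 = 0.5914 / 1.35 = 0.4381
β = arctan(0.4381) = 23.66°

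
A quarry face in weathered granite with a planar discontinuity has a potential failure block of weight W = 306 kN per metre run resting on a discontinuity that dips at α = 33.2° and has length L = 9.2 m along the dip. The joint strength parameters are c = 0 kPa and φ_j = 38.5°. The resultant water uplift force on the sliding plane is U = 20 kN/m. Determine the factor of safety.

FS = 1.12

Resolving the block weight along and normal to the plane and applying the Mohr–Coulomb strength on the joint:
N' = W cosα − U = 306·cos33.2° − 20 = 236.0 kN/m
Driving force T = W sinα = 306·sin33.2° = 167.6 kN/m
Resisting force R = c·L + N'·tanφ_j = 0·9.2 + 236.0·tan38.5° = 0.0 + 187.8 = 187.8 kN/m
FS = R / T = 187.8 / 167.6 = 1.121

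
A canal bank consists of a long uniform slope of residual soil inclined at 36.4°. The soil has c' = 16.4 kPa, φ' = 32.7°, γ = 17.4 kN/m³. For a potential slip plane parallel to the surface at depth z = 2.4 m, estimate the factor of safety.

For an infinite slope with a slip plane parallel to the surface (no pore pressure): FS = [c' + γz cos²β tanφ'] / [γz sinβ cosβ].
γz = 17.4·2.4 = 41.76 kN/m²
Numerator = 16.4 + 41.76·cos²36.4°·tan32.7° = 16.4 + 41.76·0.6479·0.6420 = 33.769 kPa
Denominator = 41.76·sin36.4°·cos36.4° = 41.76·0.5934·0.8049 = 19.946 kPa
FS = 33.769 / 19.946 = 1.693

FS = 1.69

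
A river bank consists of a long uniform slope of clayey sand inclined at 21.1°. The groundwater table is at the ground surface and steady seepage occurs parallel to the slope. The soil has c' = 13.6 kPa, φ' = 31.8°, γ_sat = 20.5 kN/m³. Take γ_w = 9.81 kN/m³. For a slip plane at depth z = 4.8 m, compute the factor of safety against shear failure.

FS = 1.25

With seepage parallel to the slope and the water table at the surface, the effective normal stress on the slip plane uses the buoyant unit weight γ' = γ_sat − γ_w while the driving shear stress uses γ_sat:
FS = [c' + γ' z cos²β tanφ'] / [γ_sat z sinβ cosβ]
γ' = 20.5 − 9.81 = 10.69 kN/m³
Numerator = 13.6 + 10.69·4.8·cos²21.1°·tan31.8° = 13.6 + 10.69·4.8·0.8704·0.6200 = 41.292 kPa
Denominator = 20.5·4.8·sin21.1°·cos21.1° = 20.5·4.8·0.3600·0.9330 = 33.049 kPa
FS = 41.292 / 33.049 = 1.249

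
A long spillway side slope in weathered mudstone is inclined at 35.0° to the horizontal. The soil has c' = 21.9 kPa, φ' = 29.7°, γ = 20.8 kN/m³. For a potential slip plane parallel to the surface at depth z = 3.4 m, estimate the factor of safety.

FS = 1.47

For an infinite slope with a slip plane parallel to the surface (no pore pressure): FS = [c' + γz cos²β tanφ'] / [γz sinβ cosβ].
γz = 20.8·3.4 = 70.72 kN/m²
Numerator = 21.9 + 70.72·cos²35.0°·tan29.7° = 21.9 + 70.72·0.6710·0.5704 = 48.967 kPa
Denominator = 70.72·sin35.0°·cos35.0° = 70.72·0.5736·0.8192 = 33.228 kPa
FS = 48.967 / 33.228 = 1.474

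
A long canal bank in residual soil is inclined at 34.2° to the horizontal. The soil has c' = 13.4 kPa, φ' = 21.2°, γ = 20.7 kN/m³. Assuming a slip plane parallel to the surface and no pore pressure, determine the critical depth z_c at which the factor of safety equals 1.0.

Setting FS = 1.00 in FS = [c' + γz cos²β tanφ'] / [γz sinβ cosβ] and solving for z:
z = c' / [γ cosβ (FS·sinβ − cosβ·tanφ')]
  = 13.4 / [20.7·cos34.2°·(1.00·sin34.2° − cos34.2°·tan21.2°)]
  = 13.4 / [20.7·0.8271·(1.00·0.5621 − 0.8271·0.3879)]
  = 13.4 / 4.1309 = 3.244 m

z_c = 3.24 m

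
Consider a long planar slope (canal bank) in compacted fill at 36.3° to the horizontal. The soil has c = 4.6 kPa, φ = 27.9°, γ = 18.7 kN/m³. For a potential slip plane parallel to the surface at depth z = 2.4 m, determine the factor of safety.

For an infinite slope with a slip plane parallel to the surface (no pore pressure): FS = [c + γz cos²β tanφ] / [γz sinβ cosβ].
γz = 18.7·2.4 = 44.88 kN/m²
Numerator = 4.6 + 44.88·cos²36.3°·tan27.9° = 4.6 + 44.88·0.6495·0.5295 = 20.034 kPa
Denominator = 44.88·sin36.3°·cos36.3° = 44.88·0.5920·0.8059 = 21.413 kPa
FS = 20.034 / 21.413 = 0.936

FS = 0.94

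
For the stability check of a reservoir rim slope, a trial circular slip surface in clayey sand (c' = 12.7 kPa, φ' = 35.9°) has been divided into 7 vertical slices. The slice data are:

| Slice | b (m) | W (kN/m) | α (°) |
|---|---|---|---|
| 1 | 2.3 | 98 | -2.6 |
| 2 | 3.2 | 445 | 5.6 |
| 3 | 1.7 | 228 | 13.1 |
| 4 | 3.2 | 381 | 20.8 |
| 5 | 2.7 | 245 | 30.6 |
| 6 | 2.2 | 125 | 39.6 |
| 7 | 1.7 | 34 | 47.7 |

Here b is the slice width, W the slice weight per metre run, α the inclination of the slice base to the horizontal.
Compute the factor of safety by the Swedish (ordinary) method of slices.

FS = 2.84

Ordinary method of slices: FS = Σ[c'·Δl_i + (W_i cosα_i)·tanφ'] / Σ W_i sinα_i, with Δl_i = b_i / cosα_i.
Slice 1: Δl = 2.3/cos(-2.6°) = 2.302 m; N'_1 = 98·cos(-2.6°) = 97.9; c'Δl = 29.24; W sinα = -4.4
Slice 2: Δl = 3.2/cos5.6° = 3.215 m; N'_2 = 445·cos5.6° = 442.9; c'Δl = 40.83; W sinα = 43.4
Slice 3: Δl = 1.7/cos13.1° = 1.745 m; N'_3 = 228·cos13.1° = 222.1; c'Δl = 22.17; W sinα = 51.7
Slice 4: Δl = 3.2/cos20.8° = 3.423 m; N'_4 = 381·cos20.8° = 356.2; c'Δl = 43.47; W sinα = 135.3
Slice 5: Δl = 2.7/cos30.6° = 3.137 m; N'_5 = 245·cos30.6° = 210.9; c'Δl = 39.84; W sinα = 124.7
Slice 6: Δl = 2.2/cos39.6° = 2.855 m; N'_6 = 125·cos39.6° = 96.3; c'Δl = 36.26; W sinα = 79.7
Slice 7: Δl = 1.7/cos47.7° = 2.526 m; N'_7 = 34·cos47.7° = 22.9; c'Δl = 32.08; W sinα = 25.1
Σc'Δl = 243.9 kN/m; ΣN' = 1449.1 kN/m; ΣW sinα = 455.5 kN/m
Resisting = 243.9 + 1449.1·tan35.9° = 243.9 + 1049.0 = 1292.9 kN/m
FS = 1292.9 / 455.5 = 2.838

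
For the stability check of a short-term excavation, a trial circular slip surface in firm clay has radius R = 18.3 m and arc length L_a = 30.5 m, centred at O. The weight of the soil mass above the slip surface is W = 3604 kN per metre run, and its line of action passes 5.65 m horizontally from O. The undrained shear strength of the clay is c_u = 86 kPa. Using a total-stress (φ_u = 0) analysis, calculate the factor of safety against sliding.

FS = 2.36

Taking moments about the centre O, the resisting moment is provided by the undrained shear strength acting along the arc:
M_R = c_u·L_a·R = 86·30.50·18.3 = 48000.9 kN·m/m
M_D = W·d = 3604·5.65 = 20362.6 kN·m/m
FS = M_R / M_D = 48000.9 / 20362.6 = 2.357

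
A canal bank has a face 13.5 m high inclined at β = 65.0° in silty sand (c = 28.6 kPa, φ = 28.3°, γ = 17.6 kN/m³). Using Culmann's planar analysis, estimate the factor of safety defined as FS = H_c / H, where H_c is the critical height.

H_c = (4c/γ) · sinβ cosφ / [1 − cos(β − φ)]
    = (4·28.6/17.6) · sin65.0°·cos28.3° / [1 − cos36.7°]
    = 6.500 · 0.7980 / 0.1982 = 26.17 m
FS = H_c / H = 26.17 / 13.5 = 1.938

FS = 1.94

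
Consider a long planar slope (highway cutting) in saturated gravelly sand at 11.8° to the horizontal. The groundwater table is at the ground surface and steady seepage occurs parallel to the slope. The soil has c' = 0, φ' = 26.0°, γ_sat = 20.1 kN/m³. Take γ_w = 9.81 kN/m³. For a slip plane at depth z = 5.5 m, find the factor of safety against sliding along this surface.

With seepage parallel to the slope and the water table at the surface, the effective normal stress on the slip plane uses the buoyant unit weight γ' = γ_sat − γ_w while the driving shear stress uses γ_sat:
FS = [c' + γ' z cos²β tanφ'] / [γ_sat z sinβ cosβ]
(For c' = 0 this reduces to FS = (γ'/γ_sat)·tanφ'/tanβ.)
γ' = 20.1 − 9.81 = 10.29 kN/m³
Numerator = 0.0 + 10.29·5.5·cos²11.8°·tan26.0° = 0.0 + 10.29·5.5·0.9582·0.4877 = 26.449 kPa
Denominator = 20.1·5.5·sin11.8°·cos11.8° = 20.1·5.5·0.2045·0.9789 = 22.129 kPa
FS = 26.449 / 22.129 = 1.195

FS = 1.20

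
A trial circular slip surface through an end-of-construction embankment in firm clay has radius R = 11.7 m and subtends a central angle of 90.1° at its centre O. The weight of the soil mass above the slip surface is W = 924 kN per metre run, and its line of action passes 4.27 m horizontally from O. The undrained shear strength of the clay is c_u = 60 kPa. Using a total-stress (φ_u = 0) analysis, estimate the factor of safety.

FS = 3.27

Taking moments about the centre O, the resisting moment is provided by the undrained shear strength acting along the arc:
Arc length L_a = R·θ = 11.7·(90.1°·π/180) = 11.7·1.5725 = 18.40 m
M_R = c_u·L_a·R = 60·18.40·11.7 = 12915.9 kN·m/m
M_D = W·d = 924·4.27 = 3945.5 kN·m/m
FS = M_R / M_D = 12915.9 / 3945.5 = 3.274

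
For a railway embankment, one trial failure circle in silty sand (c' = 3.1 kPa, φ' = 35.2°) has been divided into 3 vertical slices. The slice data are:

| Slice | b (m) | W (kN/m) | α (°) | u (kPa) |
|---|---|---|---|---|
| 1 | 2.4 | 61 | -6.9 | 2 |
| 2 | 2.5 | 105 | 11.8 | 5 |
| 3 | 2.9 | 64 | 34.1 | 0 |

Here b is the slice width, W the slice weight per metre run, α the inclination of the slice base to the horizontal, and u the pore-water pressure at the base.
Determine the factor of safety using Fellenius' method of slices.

FS = 3.33

Ordinary method of slices: FS = Σ[c'·Δl_i + (W_i cosα_i − u_i·Δl_i)·tanφ'] / Σ W_i sinα_i, with Δl_i = b_i / cosα_i.
Slice 1: Δl = 2.4/cos(-6.9°) = 2.418 m; N'_1 = 61·cos(-6.9°) − 2·2.418 = 55.7; c'Δl = 7.49; W sinα = -7.3
Slice 2: Δl = 2.5/cos11.8° = 2.554 m; N'_2 = 105·cos11.8° − 5·2.554 = 90.0; c'Δl = 7.92; W sinα = 21.5
Slice 3: Δl = 2.9/cos34.1° = 3.502 m; N'_3 = 64·cos34.1° − 0·3.502 = 53.0; c'Δl = 10.86; W sinα = 35.9
Σc'Δl = 26.3 kN/m; ΣN' = 198.7 kN/m; ΣW sinα = 50.0 kN/m
Resisting = 26.3 + 198.7·tan35.2° = 26.3 + 140.2 = 166.5 kN/m
FS = 166.5 / 50.0 = 3.328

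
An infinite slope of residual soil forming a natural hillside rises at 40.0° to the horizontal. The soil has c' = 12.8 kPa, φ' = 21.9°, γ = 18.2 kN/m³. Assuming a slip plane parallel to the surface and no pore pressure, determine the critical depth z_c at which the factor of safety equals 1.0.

Setting FS = 1.00 in FS = [c' + γz cos²β tanφ'] / [γz sinβ cosβ] and solving for z:
z = c' / [γ cosβ (FS·sinβ − cosβ·tanφ')]
  = 12.8 / [18.2·cos40.0°·(1.00·sin40.0° − cos40.0°·tan21.9°)]
  = 12.8 / [18.2·0.7660·(1.00·0.6428 − 0.7660·0.4020)]
  = 12.8 / 4.6683 = 2.742 m

z_c = 2.74 m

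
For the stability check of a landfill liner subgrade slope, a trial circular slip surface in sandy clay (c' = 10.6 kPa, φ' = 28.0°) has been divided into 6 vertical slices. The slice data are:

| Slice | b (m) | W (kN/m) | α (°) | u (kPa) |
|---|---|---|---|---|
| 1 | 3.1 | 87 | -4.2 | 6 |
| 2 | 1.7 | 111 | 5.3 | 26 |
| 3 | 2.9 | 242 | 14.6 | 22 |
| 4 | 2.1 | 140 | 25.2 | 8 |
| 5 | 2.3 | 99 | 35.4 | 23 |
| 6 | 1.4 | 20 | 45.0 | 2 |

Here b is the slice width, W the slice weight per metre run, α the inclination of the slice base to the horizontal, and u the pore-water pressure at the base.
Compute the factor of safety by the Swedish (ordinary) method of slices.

FS = 1.99

Ordinary method of slices: FS = Σ[c'·Δl_i + (W_i cosα_i − u_i·Δl_i)·tanφ'] / Σ W_i sinα_i, with Δl_i = b_i / cosα_i.
Slice 1: Δl = 3.1/cos(-4.2°) = 3.108 m; N'_1 = 87·cos(-4.2°) − 6·3.108 = 68.1; c'Δl = 32.95; W sinα = -6.4
Slice 2: Δl = 1.7/cos5.3° = 1.707 m; N'_2 = 111·cos5.3° − 26·1.707 = 66.1; c'Δl = 18.10; W sinα = 10.3
Slice 3: Δl = 2.9/cos14.6° = 2.997 m; N'_3 = 242·cos14.6° − 22·2.997 = 168.3; c'Δl = 31.77; W sinα = 61.0
Slice 4: Δl = 2.1/cos25.2° = 2.321 m; N'_4 = 140·cos25.2° − 8·2.321 = 108.1; c'Δl = 24.60; W sinα = 59.6
Slice 5: Δl = 2.3/cos35.4° = 2.822 m; N'_5 = 99·cos35.4° − 23·2.822 = 15.8; c'Δl = 29.91; W sinα = 57.3
Slice 6: Δl = 1.4/cos45.0° = 1.980 m; N'_6 = 20·cos45.0° − 2·1.980 = 10.2; c'Δl = 20.99; W sinα = 14.1
Σc'Δl = 158.3 kN/m; ΣN' = 436.6 kN/m; ΣW sinα = 196.0 kN/m
Resisting = 158.3 + 436.6·tan28.0° = 158.3 + 232.1 = 390.5 kN/m
FS = 390.5 / 196.0 = 1.992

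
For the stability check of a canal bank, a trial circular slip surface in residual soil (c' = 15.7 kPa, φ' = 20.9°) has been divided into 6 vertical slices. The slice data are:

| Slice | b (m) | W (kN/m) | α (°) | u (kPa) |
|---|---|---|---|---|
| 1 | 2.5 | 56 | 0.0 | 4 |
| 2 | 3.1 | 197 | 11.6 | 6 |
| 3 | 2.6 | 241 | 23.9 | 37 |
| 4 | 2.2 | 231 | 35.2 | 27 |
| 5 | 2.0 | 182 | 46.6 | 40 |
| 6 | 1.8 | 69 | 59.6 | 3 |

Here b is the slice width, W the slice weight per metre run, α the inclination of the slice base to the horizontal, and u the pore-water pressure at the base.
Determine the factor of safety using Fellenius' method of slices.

FS = 1.00

Ordinary method of slices: FS = Σ[c'·Δl_i + (W_i cosα_i − u_i·Δl_i)·tanφ'] / Σ W_i sinα_i, with Δl_i = b_i / cosα_i.
Slice 1: Δl = 2.5/cos0.0° = 2.500 m; N'_1 = 56·cos0.0° − 4·2.500 = 46.0; c'Δl = 39.25; W sinα = 0.0
Slice 2: Δl = 3.1/cos11.6° = 3.165 m; N'_2 = 197·cos11.6° − 6·3.165 = 174.0; c'Δl = 49.68; W sinα = 39.6
Slice 3: Δl = 2.6/cos23.9° = 2.844 m; N'_3 = 241·cos23.9° − 37·2.844 = 115.1; c'Δl = 44.65; W sinα = 97.6
Slice 4: Δl = 2.2/cos35.2° = 2.692 m; N'_4 = 231·cos35.2° − 27·2.692 = 116.1; c'Δl = 42.27; W sinα = 133.2
Slice 5: Δl = 2.0/cos46.6° = 2.911 m; N'_5 = 182·cos46.6° − 40·2.911 = 8.6; c'Δl = 45.70; W sinα = 132.2
Slice 6: Δl = 1.8/cos59.6° = 3.557 m; N'_6 = 69·cos59.6° − 3·3.557 = 24.2; c'Δl = 55.85; W sinα = 59.5
Σc'Δl = 277.4 kN/m; ΣN' = 484.0 kN/m; ΣW sinα = 462.2 kN/m
Resisting = 277.4 + 484.0·tan20.9° = 277.4 + 184.8 = 462.2 kN/m
FS = 462.2 / 462.2 = 1.000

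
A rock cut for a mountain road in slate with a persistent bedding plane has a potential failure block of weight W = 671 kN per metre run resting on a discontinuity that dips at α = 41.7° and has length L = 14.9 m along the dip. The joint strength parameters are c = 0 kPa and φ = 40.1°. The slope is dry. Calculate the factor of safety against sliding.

Resolving the block weight along and normal to the plane and applying the Mohr–Coulomb strength on the joint:
N' = W cosα = 671·cos41.7° = 501.0 kN/m
Driving force T = W sinα = 671·sin41.7° = 446.4 kN/m
Resisting force R = c·L + N'·tanφ = 0·14.9 + 501.0·tan40.1° = 0.0 + 421.9 = 421.9 kN/m
FS = R / T = 421.9 / 446.4 = 0.945

FS = 0.95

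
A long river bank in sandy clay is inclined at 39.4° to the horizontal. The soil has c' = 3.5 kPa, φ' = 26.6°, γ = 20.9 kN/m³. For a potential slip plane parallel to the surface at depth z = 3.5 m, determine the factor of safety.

For an infinite slope with a slip plane parallel to the surface (no pore pressure): FS = [c' + γz cos²β tanφ'] / [γz sinβ cosβ].
γz = 20.9·3.5 = 73.15 kN/m²
Numerator = 3.5 + 73.15·cos²39.4°·tan26.6° = 3.5 + 73.15·0.5971·0.5008 = 25.373 kPa
Denominator = 73.15·sin39.4°·cos39.4° = 73.15·0.6347·0.7727 = 35.878 kPa
FS = 25.373 / 35.878 = 0.707

FS = 0.71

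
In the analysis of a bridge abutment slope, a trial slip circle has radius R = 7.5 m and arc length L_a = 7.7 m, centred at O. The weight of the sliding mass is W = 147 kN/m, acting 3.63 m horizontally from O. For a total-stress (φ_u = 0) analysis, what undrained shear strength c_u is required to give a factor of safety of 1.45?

FS = c_u·L_a·R / (W·d), so c_u = FS·W·d / (L_a·R).
c_u = 1.45·147·3.63 / (7.70·7.5) = 773.7 / 57.75 = 13.40 kPa

c_u = 13.4 kPa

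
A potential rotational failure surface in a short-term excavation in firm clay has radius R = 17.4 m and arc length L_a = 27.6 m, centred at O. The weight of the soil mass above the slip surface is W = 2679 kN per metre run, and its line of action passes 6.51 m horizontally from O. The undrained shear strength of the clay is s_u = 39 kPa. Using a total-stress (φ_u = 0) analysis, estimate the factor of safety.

Taking moments about the centre O, the resisting moment is provided by the undrained shear strength acting along the arc:
M_R = s_u·L_a·R = 39·27.60·17.4 = 18729.4 kN·m/m
M_D = W·d = 2679·6.51 = 17440.3 kN·m/m
FS = M_R / M_D = 18729.4 / 17440.3 = 1.074

FS = 1.07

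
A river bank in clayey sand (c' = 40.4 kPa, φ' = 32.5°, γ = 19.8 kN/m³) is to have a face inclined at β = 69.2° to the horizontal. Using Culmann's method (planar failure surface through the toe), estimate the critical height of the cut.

Culmann's analysis gives the critical failure plane at α_cr = (β + φ')/2 = (69.2 + 32.5)/2 = 50.9°, and the critical height
H_c = (4c'/γ) · sinβ cosφ' / [1 − cos(β − φ')]
    = (4·40.4/19.8) · sin69.2°·cos32.5° / [1 − cos(36.7°)]
    = 8.162 · 0.9348·0.8434 / [1 − 0.8018]
    = 8.162 · 0.7884 / 0.1982
    = 32.46 m

H_c = 32.46 m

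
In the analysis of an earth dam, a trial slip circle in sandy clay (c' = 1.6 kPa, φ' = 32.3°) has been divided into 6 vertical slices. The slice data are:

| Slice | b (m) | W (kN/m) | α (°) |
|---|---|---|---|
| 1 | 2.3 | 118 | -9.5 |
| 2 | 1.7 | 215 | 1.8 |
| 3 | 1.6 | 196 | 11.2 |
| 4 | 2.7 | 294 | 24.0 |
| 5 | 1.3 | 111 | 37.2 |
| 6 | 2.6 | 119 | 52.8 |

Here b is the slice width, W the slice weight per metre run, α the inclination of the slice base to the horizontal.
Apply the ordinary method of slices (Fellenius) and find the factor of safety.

FS = 2.04

Ordinary method of slices: FS = Σ[c'·Δl_i + (W_i cosα_i)·tanφ'] / Σ W_i sinα_i, with Δl_i = b_i / cosα_i.
Slice 1: Δl = 2.3/cos(-9.5°) = 2.332 m; N'_1 = 118·cos(-9.5°) = 116.4; c'Δl = 3.73; W sinα = -19.5
Slice 2: Δl = 1.7/cos1.8° = 1.701 m; N'_2 = 215·cos1.8° = 214.9; c'Δl = 2.72; W sinα = 6.8
Slice 3: Δl = 1.6/cos11.2° = 1.631 m; N'_3 = 196·cos11.2° = 192.3; c'Δl = 2.61; W sinα = 38.1
Slice 4: Δl = 2.7/cos24.0° = 2.956 m; N'_4 = 294·cos24.0° = 268.6; c'Δl = 4.73; W sinα = 119.6
Slice 5: Δl = 1.3/cos37.2° = 1.632 m; N'_5 = 111·cos37.2° = 88.4; c'Δl = 2.61; W sinα = 67.1
Slice 6: Δl = 2.6/cos52.8° = 4.300 m; N'_6 = 119·cos52.8° = 71.9; c'Δl = 6.88; W sinα = 94.8
Σc'Δl = 23.3 kN/m; ΣN' = 952.5 kN/m; ΣW sinα = 306.8 kN/m
Resisting = 23.3 + 952.5·tan32.3° = 23.3 + 602.1 = 625.4 kN/m
FS = 625.4 / 306.8 = 2.038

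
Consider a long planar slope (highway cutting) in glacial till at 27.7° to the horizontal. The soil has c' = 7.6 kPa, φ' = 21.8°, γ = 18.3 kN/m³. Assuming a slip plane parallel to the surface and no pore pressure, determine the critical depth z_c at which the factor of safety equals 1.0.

Setting FS = 1.00 in FS = [c' + γz cos²β tanφ'] / [γz sinβ cosβ] and solving for z:
z = c' / [γ cosβ (FS·sinβ − cosβ·tanφ')]
  = 7.6 / [18.3·cos27.7°·(1.00·sin27.7° − cos27.7°·tan21.8°)]
  = 7.6 / [18.3·0.8854·(1.00·0.4648 − 0.8854·0.4000)]
  = 7.6 / 1.7938 = 4.237 m

z_c = 4.24 m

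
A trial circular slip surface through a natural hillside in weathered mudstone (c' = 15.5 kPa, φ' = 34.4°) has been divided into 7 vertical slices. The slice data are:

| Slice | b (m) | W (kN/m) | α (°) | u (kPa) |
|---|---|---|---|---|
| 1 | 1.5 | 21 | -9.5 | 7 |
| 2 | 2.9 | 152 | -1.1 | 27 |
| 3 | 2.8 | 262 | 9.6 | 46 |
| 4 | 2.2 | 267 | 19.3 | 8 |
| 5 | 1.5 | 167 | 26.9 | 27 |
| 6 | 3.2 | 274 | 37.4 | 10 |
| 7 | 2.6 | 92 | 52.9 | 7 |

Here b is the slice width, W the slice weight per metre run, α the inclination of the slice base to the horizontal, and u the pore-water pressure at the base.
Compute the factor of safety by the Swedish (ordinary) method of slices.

FS = 1.86

Ordinary method of slices: FS = Σ[c'·Δl_i + (W_i cosα_i − u_i·Δl_i)·tanφ'] / Σ W_i sinα_i, with Δl_i = b_i / cosα_i.
Slice 1: Δl = 1.5/cos(-9.5°) = 1.521 m; N'_1 = 21·cos(-9.5°) − 7·1.521 = 10.1; c'Δl = 23.57; W sinα = -3.5
Slice 2: Δl = 2.9/cos(-1.1°) = 2.901 m; N'_2 = 152·cos(-1.1°) − 27·2.901 = 73.7; c'Δl = 44.96; W sinα = -2.9
Slice 3: Δl = 2.8/cos9.6° = 2.840 m; N'_3 = 262·cos9.6° − 46·2.840 = 127.7; c'Δl = 44.02; W sinα = 43.7
Slice 4: Δl = 2.2/cos19.3° = 2.331 m; N'_4 = 267·cos19.3° − 8·2.331 = 233.3; c'Δl = 36.13; W sinα = 88.2
Slice 5: Δl = 1.5/cos26.9° = 1.682 m; N'_5 = 167·cos26.9° − 27·1.682 = 103.5; c'Δl = 26.07; W sinα = 75.6
Slice 6: Δl = 3.2/cos37.4° = 4.028 m; N'_6 = 274·cos37.4° − 10·4.028 = 177.4; c'Δl = 62.44; W sinα = 166.4
Slice 7: Δl = 2.6/cos52.9° = 4.310 m; N'_7 = 92·cos52.9° − 7·4.310 = 25.3; c'Δl = 66.81; W sinα = 73.4
Σc'Δl = 304.0 kN/m; ΣN' = 751.0 kN/m; ΣW sinα = 440.9 kN/m
Resisting = 304.0 + 751.0·tan34.4° = 304.0 + 514.2 = 818.2 kN/m
FS = 818.2 / 440.9 = 1.856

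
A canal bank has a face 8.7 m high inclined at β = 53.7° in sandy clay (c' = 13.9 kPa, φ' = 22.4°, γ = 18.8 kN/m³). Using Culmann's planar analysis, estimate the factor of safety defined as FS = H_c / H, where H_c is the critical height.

H_c = (4c'/γ) · sinβ cosφ' / [1 − cos(β − φ')]
    = (4·13.9/18.8) · sin53.7°·cos22.4° / [1 − cos31.3°]
    = 2.957 · 0.7451 / 0.1455 = 15.14 m
FS = H_c / H = 15.14 / 8.7 = 1.740

FS = 1.74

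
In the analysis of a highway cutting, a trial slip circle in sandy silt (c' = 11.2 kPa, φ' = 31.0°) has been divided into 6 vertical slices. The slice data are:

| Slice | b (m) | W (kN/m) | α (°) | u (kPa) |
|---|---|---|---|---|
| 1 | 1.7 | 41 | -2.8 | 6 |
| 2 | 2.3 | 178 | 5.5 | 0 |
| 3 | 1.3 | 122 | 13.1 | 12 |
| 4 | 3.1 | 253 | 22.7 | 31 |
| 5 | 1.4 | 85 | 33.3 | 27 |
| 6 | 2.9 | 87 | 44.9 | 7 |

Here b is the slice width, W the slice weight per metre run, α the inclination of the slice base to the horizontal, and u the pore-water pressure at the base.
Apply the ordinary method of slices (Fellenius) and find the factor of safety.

FS = 1.86

Ordinary method of slices: FS = Σ[c'·Δl_i + (W_i cosα_i − u_i·Δl_i)·tanφ'] / Σ W_i sinα_i, with Δl_i = b_i / cosα_i.
Slice 1: Δl = 1.7/cos(-2.8°) = 1.702 m; N'_1 = 41·cos(-2.8°) − 6·1.702 = 30.7; c'Δl = 19.06; W sinα = -2.0
Slice 2: Δl = 2.3/cos5.5° = 2.311 m; N'_2 = 178·cos5.5° − 0·2.311 = 177.2; c'Δl = 25.88; W sinα = 17.1
Slice 3: Δl = 1.3/cos13.1° = 1.335 m; N'_3 = 122·cos13.1° − 12·1.335 = 102.8; c'Δl = 14.95; W sinα = 27.7
Slice 4: Δl = 3.1/cos22.7° = 3.360 m; N'_4 = 253·cos22.7° − 31·3.360 = 129.2; c'Δl = 37.64; W sinα = 97.6
Slice 5: Δl = 1.4/cos33.3° = 1.675 m; N'_5 = 85·cos33.3° − 27·1.675 = 25.8; c'Δl = 18.76; W sinα = 46.7
Slice 6: Δl = 2.9/cos44.9° = 4.094 m; N'_6 = 87·cos44.9° − 7·4.094 = 33.0; c'Δl = 45.85; W sinα = 61.4
Σc'Δl = 162.1 kN/m; ΣN' = 498.7 kN/m; ΣW sinα = 248.4 kN/m
Resisting = 162.1 + 498.7·tan31.0° = 162.1 + 299.7 = 461.8 kN/m
FS = 461.8 / 248.4 = 1.859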